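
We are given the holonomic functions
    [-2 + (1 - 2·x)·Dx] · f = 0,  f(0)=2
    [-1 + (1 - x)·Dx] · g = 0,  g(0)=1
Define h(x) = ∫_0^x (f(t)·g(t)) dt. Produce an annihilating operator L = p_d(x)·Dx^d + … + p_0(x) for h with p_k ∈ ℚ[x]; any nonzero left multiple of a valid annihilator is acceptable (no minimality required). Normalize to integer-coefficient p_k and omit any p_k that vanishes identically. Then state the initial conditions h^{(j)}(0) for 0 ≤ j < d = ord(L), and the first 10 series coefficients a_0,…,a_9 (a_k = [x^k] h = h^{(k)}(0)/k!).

L = (-3 + 4·x)·Dx + (1 - 3·x + 2·x^2)·Dx^2  (order 2).
h: a_k = 0, 2, 3, 14/3, 15/2, 62/5, 21, 254/7, 255/4, 1022/9, …
ICs: h(0) = 0, h′(0) = 2.

f: a_k = 2, 4, 8, 16, 32, 64, 128, 256, 512, 1024, …
g: a_k = 1, 1, 1, 1, 1, 1, 1, 1, 1, 1, …
h₀=f·g: eliminate ⇒ L₀, order ≤ 1·1.
h=∫h₀ ⇒ L = L₀·Dx.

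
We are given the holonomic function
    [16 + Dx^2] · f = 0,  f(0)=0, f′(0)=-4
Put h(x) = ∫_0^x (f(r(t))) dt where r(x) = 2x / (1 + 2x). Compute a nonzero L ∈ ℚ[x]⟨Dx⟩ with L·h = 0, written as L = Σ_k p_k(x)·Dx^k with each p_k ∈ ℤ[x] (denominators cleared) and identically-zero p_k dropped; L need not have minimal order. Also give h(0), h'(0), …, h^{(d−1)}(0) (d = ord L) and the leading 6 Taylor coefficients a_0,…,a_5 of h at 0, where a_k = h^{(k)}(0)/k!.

L = 64·Dx + (4 + 24·x + 48·x^2 + 32·x^3)·Dx^2 + (1 + 8·x + 24·x^2 + 32·x^3 + 16·x^4)·Dx^3  (order 3).
h: a_k = 0, 0, -4, 16/3, 40/3, -448/5, …
ICs: h(0) = 0, h′(0) = 0, h′′(0) = -8.

f: a_k = 0, -4, 0, 32/3, 0, -128/15, …
h₀=f(r): pull back L_f along r ⇒ L₀.
∫: right-multiply L₀ by Dx.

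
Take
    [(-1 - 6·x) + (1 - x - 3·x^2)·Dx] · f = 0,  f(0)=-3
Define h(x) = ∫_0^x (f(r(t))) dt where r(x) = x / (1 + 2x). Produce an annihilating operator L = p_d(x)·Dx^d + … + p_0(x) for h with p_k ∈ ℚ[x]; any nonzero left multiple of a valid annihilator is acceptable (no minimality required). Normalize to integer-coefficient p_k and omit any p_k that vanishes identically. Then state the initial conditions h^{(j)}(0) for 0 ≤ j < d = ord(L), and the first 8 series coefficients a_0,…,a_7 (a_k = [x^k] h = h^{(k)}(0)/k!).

L = (1 + 8·x)·Dx + (-1 - 5·x - 5·x^2 + 2·x^3)·Dx^2  (order 2).
h: a_k = 0, -3, -3/2, -2, 15/4, -51/5, 28, -555/7, …
ICs: h(0) = 0, h′(0) = -3.

f: a_k = -3, -3, -12, -21, -57, -120, -291, -651, …
Substitute x→r, Dx→(1/r')Dx; clear ⇒ L₀.
h=∫h₀ ⇒ L = L₀·Dx.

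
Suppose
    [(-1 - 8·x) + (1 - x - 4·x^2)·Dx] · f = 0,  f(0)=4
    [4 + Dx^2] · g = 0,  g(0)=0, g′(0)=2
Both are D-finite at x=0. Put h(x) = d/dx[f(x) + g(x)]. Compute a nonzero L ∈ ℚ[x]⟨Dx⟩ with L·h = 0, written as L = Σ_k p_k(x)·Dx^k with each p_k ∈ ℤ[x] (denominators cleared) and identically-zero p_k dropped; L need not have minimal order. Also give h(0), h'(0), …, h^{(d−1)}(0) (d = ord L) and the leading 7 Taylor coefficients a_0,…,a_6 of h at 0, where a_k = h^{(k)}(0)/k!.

L = (1472 + 8672·x + 38224·x^2 + 28480·x^3 + 58880·x^4 + 9216·x^5 + 12288·x^6) + (-116 - 892·x + 504·x^2 + 2312·x^3 + 5920·x^4 + 10368·x^5 + 3584·x^6 + 4096·x^7)·Dx + (368 + 2168·x + 9556·x^2 + 7120·x^3 + 14720·x^4 + 2304·x^5 + 3072·x^6)·Dx^2 + (-29 - 223·x + 126·x^2 + 578·x^3 + 1480·x^4 + 2592·x^5 + 896·x^6 + 1024·x^7)·Dx^3  (order 3).
h: a_k = 6, 40, 104, 464, 3904/3, 4344, 555652/45, …
ICs: h(0) = 6, h′(0) = 40, h′′(0) = 208.

f: a_k = 4, 4, 20, 36, 116, 260, 724, …
g: a_k = 0, 2, 0, -4/3, 0, 4/15, 0, …
Sum ⇒ L₀ = lclm(L_f,L_g) in ℚ(x)⟨Dx⟩.
h=h₀': d/dx-closure on L₀ ⇒ L.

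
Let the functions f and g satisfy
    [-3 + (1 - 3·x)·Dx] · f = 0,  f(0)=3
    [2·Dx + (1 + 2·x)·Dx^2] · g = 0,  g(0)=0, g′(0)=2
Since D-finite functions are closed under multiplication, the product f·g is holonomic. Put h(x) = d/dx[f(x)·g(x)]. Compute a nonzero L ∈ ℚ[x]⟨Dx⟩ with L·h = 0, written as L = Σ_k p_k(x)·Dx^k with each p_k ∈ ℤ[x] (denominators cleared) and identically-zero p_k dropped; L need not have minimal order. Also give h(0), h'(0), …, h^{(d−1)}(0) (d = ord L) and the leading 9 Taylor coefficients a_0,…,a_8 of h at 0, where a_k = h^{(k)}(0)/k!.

L = 24 + (5 + 30·x)·Dx + (-1 + x + 6·x^2)·Dx^2  (order 2).
h: a_k = 6, 24, 132, 480, 1896, 33168/5, 118008/5, 2805312/35, 9521688/35, …
ICs: h(0) = 6, h′(0) = 24.

f: a_k = 3, 9, 27, 81, 243, 729, 2187, 6561, 19683, …
g: a_k = 0, 2, -2, 8/3, -4, 32/5, -32/3, 128/7, -32, …
h₀=f·g: eliminate ⇒ L₀, order ≤ 1·2.
h=h₀': d/dx-closure on L₀ ⇒ L.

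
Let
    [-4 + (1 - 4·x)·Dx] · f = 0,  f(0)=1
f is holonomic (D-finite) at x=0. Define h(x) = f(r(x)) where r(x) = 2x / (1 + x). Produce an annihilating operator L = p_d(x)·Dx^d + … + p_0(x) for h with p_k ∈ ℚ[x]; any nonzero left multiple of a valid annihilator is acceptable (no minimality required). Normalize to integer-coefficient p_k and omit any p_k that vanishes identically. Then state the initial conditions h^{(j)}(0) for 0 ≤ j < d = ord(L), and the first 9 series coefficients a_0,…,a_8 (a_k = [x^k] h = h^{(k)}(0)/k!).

f: a_k = 1, 4, 16, 64, 256, 1024, 4096, 16384, 65536, …
f∘r: x↦r, Dx↦Dx/r' in L_f ⇒ L₀.
L = 8 + (-1 + 6·x + 7·x^2)·Dx  (order 1).
h: a_k = 1, 8, 56, 392, 2744, 19208, 134456, 941192, 6588344, …
ICs: h(0) = 1.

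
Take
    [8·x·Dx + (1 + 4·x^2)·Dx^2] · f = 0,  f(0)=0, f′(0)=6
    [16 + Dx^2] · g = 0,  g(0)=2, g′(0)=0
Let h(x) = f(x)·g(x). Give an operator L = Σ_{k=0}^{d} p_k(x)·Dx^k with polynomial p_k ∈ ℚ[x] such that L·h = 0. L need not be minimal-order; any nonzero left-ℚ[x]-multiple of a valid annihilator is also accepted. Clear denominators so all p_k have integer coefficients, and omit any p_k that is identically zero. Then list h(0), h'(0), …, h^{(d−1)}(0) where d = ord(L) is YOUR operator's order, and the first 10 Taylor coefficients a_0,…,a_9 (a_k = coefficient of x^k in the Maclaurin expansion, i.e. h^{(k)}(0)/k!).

f: a_k = 0, 6, 0, -8, 0, 96/5, 0, -384/7, 0, 512/3, …
g: a_k = 2, 0, -16, 0, 64/3, 0, -512/45, 0, 1024/315, 0, …
L₀ := L_f ⊗_s L_g (sym. prod.), ord ≤ 4.
L = (2560 + 29696·x^2 + 118784·x^4 + 262144·x^6 + 262144·x^8) + (1536·x + 14336·x^3 + 49152·x^5 + 65536·x^7)·Dx + (240 + 3008·x^2 + 13824·x^4 + 32768·x^6 + 32768·x^8)·Dx^2 + (96·x + 896·x^3 + 3072·x^5 + 4096·x^7)·Dx^3 + (5 + 72·x^2 + 400·x^4 + 1024·x^6 + 1024·x^8)·Dx^4  (order 4).
h: a_k = 0, 12, 0, -112, 0, 1472/5, 0, -68864/105, 0, 109568/63, …
ICs: h(0) = 0, h′(0) = 12, h′′(0) = 0, h′′′(0) = -672.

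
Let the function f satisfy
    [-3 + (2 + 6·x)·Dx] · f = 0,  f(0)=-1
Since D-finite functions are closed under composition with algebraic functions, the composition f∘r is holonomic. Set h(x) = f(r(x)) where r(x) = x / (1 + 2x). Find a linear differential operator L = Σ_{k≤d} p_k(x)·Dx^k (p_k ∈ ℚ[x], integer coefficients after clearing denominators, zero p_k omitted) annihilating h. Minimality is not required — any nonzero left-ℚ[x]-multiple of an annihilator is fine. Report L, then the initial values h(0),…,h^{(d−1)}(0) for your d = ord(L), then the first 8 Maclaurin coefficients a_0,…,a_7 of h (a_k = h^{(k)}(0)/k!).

f: a_k = -1, -3/2, 9/8, -27/16, 405/128, -1701/256, 15309/1024, -72171/2048, …
Change of var in L_f (x↦r) gives L₀.
L = -3 + (2 + 14·x + 20·x^2)·Dx  (order 1).
h: a_k = -1, -3/2, 33/8, -195/16, 4965/128, -33909/256, 492501/1024, -3761283/2048, …
ICs: h(0) = -1.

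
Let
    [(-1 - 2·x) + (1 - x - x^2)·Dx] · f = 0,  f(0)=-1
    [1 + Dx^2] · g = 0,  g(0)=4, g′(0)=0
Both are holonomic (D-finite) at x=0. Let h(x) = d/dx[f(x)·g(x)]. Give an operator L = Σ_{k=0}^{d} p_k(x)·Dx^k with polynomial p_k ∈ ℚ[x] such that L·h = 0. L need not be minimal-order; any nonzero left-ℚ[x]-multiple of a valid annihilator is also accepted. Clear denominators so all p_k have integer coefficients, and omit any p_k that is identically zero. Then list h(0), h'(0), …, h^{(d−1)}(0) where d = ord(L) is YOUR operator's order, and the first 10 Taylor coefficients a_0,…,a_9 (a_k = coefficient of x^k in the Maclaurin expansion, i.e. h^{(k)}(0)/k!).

f: a_k = -1, -1, -2, -3, -5, -8, -13, -21, -34, -55, …
g: a_k = 4, 0, -2, 0, 1/6, 0, -1/180, 0, 1/10080, 0, …
Sym-product of L_f,L_g gives L₀ (≤ ord 2).
Derive L from L₀ (diff closure).
L = (3 - 2·x - x^2 + 2·x^3 + x^4) + (4 + 10·x + 6·x^2 + 4·x^3)·Dx + (-1 + x^2 + 2·x^3 + x^4)·Dx^2  (order 2).
h: a_k = -4, -12, -30, -194/3, -785/6, -7619/30, -86303/180, -124121/140, -1807513/1120, -263214179/90720, …
ICs: h(0) = -4, h′(0) = -12.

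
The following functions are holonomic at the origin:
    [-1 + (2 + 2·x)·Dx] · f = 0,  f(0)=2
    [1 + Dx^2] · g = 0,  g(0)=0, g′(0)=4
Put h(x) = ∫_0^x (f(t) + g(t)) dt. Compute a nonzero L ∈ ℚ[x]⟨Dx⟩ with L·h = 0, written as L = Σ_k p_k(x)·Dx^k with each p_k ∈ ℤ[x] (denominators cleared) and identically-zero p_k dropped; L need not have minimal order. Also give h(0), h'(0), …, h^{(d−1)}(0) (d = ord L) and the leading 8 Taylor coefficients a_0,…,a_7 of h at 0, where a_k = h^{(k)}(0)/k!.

L = (-7 - 8·x - 4·x^2)·Dx + (6 + 22·x + 24·x^2 + 8·x^3)·Dx^2 + (-7 - 8·x - 4·x^2)·Dx^3 + (6 + 22·x + 24·x^2 + 8·x^3)·Dx^4  (order 4).
h: a_k = 0, 2, 5/2, -1/12, -13/96, -1/64, 169/11520, -3/512, …
ICs: h(0) = 0, h′(0) = 2, h′′(0) = 5, h′′′(0) = -1/2.

f: a_k = 2, 1, -1/4, 1/8, -5/64, 7/128, -21/512, 33/1024, …
g: a_k = 0, 4, 0, -2/3, 0, 1/30, 0, -1/1260, …
Sum ⇒ L₀ = lclm(L_f,L_g) in ℚ(x)⟨Dx⟩.
h=∫₀ˣh₀: take L = L₀·Dx.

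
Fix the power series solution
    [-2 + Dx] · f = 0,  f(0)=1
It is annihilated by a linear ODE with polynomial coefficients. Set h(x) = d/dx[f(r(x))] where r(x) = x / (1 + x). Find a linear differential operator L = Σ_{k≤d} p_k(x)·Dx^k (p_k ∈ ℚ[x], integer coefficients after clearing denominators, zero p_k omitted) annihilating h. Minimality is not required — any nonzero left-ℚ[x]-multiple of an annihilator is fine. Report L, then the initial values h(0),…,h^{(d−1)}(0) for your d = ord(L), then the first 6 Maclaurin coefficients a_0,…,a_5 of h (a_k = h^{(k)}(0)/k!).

f: a_k = 1, 2, 2, 4/3, 2/3, 4/15, …
h₀=f(r): pull back L_f along r ⇒ L₀.
Derive L from L₀ (diff closure).
L = -2·x + (-1 - 2·x - x^2)·Dx  (order 1).
h: a_k = 2, 0, -2, 8/3, -2, 8/15, …
ICs: h(0) = 2.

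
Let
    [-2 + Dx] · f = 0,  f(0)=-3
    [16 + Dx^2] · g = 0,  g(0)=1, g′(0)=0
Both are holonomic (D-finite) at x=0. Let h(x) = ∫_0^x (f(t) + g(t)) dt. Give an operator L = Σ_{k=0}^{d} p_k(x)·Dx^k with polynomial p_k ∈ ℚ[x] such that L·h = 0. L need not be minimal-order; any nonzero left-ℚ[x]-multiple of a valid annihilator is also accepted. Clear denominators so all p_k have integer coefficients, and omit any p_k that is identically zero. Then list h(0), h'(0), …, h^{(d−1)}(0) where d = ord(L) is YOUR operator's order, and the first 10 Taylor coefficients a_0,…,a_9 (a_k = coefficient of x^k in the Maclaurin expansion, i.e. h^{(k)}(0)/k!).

f: a_k = -3, -6, -6, -4, -2, -4/5, -4/15, -8/105, -2/105, -4/945, …
g: a_k = 1, 0, -8, 0, 32/3, 0, -256/45, 0, 512/315, 0, …
f+g: L₀ = lclm(L_f,L_g), ord ≤ 1+2.
h=∫h₀ ⇒ L = L₀·Dx.
L = -32·Dx + 16·Dx^2 - 2·Dx^3 + Dx^4  (order 4).
h: a_k = 0, -2, -3, -14/3, -1, 26/15, -2/15, -268/315, -1/105, 506/2835, …
ICs: h(0) = 0, h′(0) = -2, h′′(0) = -6, h′′′(0) = -28.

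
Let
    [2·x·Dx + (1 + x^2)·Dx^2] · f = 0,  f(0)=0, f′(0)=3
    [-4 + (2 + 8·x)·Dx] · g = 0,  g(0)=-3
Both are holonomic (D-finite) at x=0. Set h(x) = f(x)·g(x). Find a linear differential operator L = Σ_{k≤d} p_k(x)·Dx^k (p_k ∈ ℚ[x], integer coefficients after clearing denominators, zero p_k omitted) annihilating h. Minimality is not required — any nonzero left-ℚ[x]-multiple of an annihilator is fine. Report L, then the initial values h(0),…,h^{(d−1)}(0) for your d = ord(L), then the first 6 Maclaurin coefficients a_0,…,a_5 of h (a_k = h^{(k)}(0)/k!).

f: a_k = 0, 3, 0, -1, 0, 3/5, …
g: a_k = -3, -6, 6, -12, 30, -84, …
Sym-product of L_f,L_g gives L₀ (≤ ord 2).
L = (12 - 4·x - 4·x^2) + (-4 - 14·x + 12·x^2 + 16·x^3)·Dx + (1 + 8·x + 17·x^2 + 8·x^3 + 16·x^4)·Dx^2  (order 2).
h: a_k = 0, -9, -18, 21, -30, 411/5, …
ICs: h(0) = 0, h′(0) = -9.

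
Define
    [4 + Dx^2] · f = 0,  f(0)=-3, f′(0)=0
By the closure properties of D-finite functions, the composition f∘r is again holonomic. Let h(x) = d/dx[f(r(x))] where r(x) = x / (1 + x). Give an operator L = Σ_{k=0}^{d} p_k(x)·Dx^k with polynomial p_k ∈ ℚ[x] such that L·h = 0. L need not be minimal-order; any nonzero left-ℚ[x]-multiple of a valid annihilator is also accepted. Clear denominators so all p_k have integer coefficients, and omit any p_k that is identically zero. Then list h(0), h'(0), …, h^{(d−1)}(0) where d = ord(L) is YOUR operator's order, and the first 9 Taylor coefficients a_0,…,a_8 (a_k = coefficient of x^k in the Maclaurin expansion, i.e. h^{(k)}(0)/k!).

L = (10 + 12·x + 6·x^2) + (6 + 18·x + 18·x^2 + 6·x^3)·Dx + (1 + 4·x + 6·x^2 + 4·x^3 + x^4)·Dx^2  (order 2).
h: a_k = 0, 12, -36, 64, -80, 308/5, 84/5, -18832/105, 15504/35, …
ICs: h(0) = 0, h′(0) = 12.

f: a_k = -3, 0, 6, 0, -2, 0, 4/15, 0, -2/105, …
L₀ from L_f via x↦r, Dx↦r'^{-1}Dx.
Derive L from L₀ (diff closure).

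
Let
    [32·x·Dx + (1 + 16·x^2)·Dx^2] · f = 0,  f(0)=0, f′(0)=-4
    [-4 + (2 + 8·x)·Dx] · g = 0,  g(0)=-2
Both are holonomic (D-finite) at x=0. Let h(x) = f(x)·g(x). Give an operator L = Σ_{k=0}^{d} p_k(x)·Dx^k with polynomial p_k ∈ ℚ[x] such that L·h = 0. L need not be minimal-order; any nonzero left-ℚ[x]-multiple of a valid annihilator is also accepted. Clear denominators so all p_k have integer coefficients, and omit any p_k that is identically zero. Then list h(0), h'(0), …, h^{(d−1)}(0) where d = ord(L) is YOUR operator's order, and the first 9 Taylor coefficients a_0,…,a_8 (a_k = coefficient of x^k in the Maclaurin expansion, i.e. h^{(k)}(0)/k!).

f: a_k = 0, -4, 0, 64/3, 0, -1024/5, 0, 16384/7, 0, …
g: a_k = -2, -4, 4, -8, 20, -56, 168, -528, 1716, …
Sym-product of L_f,L_g gives L₀ (≤ ord 2).
L = (12 - 64·x - 64·x^2) + (-4 + 16·x + 192·x^2 + 256·x^3)·Dx + (1 + 8·x + 32·x^2 + 128·x^3 + 256·x^4)·Dx^2  (order 2).
h: a_k = 0, 8, 16, -176/3, -160/3, 6224/15, 13088/15, -603296/105, -714688/105, …
ICs: h(0) = 0, h′(0) = 8.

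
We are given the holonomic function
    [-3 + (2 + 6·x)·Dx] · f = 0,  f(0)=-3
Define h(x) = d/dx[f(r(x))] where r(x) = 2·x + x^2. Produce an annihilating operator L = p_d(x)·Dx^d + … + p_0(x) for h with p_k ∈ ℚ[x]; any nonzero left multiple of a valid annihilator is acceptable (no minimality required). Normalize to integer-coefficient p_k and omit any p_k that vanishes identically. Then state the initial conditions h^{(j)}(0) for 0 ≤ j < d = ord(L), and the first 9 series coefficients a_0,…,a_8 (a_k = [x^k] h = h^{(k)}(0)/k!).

L = -2 + (-1 - 7·x - 9·x^2 - 3·x^3)·Dx  (order 1).
h: a_k = -9, 18, -81, 378, -3645/2, 8991, -90153/2, 228663, -9362547/8, …
ICs: h(0) = -9.

f: a_k = -3, -9/2, 27/8, -81/16, 1215/128, -5103/256, 45927/1024, -216513/2048, 8444007/32768, …
Change of var in L_f (x↦r) gives L₀.
h₀' ⇒ L via d/dx closure of L₀.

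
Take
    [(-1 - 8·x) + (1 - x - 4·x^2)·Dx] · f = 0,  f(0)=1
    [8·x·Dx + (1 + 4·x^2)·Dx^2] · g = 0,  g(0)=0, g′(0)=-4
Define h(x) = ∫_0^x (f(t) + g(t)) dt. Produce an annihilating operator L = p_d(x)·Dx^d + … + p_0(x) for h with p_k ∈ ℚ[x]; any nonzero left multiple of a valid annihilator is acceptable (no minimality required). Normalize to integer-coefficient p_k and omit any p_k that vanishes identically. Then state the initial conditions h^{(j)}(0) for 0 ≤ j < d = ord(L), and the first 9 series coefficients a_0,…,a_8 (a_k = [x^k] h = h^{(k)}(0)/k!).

f: a_k = 1, 1, 5, 9, 29, 65, 181, 441, 1165, …
g: a_k = 0, -4, 0, 16/3, 0, -64/5, 0, 256/7, 0, …
L₀ := lclm(L_f,L_g); ord L₀ ≤ 1+2.
Integrate: L := L₀·Dx.
L = (-40 + 160·x + 2272·x^2 + 4608·x^3 + 16896·x^4 + 6144·x^6)·Dx^2 + (31 + 264·x + 364·x^2 + 2208·x^3 + 4160·x^4 + 12800·x^5 + 768·x^6 + 6144·x^7)·Dx^3 + (-5 - 11·x - 80·x^2 + 116·x^3 + 80·x^4 + 704·x^5 + 1536·x^6 + 256·x^7 + 1024·x^8)·Dx^4  (order 4).
h: a_k = 0, 1, -3/2, 5/3, 43/12, 29/5, 87/10, 181/7, 3343/56, …
ICs: h(0) = 0, h′(0) = 1, h′′(0) = -3, h′′′(0) = 10.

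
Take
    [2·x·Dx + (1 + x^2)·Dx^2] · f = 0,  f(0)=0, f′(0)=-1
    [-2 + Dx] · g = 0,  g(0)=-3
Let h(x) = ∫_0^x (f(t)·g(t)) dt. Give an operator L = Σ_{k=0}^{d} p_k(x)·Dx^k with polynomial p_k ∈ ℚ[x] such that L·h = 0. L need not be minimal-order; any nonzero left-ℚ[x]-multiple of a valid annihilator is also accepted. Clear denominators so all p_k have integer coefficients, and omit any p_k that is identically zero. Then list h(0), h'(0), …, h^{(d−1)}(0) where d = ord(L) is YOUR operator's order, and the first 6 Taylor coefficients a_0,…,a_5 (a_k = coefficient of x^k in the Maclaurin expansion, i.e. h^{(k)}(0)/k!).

f: a_k = 0, -1, 0, 1/3, 0, -1/5, …
g: a_k = -3, -6, -6, -4, -2, -4/5, …
h₀=f·g: eliminate ⇒ L₀, order ≤ 2·1.
Integrate: L := L₀·Dx.
L = (4 - 4·x + 4·x^2)·Dx + (-4 + 2·x - 4·x^2)·Dx^2 + (1 + x^2)·Dx^3  (order 3).
h: a_k = 0, 0, 3/2, 2, 5/4, 2/5, …
ICs: h(0) = 0, h′(0) = 0, h′′(0) = 3.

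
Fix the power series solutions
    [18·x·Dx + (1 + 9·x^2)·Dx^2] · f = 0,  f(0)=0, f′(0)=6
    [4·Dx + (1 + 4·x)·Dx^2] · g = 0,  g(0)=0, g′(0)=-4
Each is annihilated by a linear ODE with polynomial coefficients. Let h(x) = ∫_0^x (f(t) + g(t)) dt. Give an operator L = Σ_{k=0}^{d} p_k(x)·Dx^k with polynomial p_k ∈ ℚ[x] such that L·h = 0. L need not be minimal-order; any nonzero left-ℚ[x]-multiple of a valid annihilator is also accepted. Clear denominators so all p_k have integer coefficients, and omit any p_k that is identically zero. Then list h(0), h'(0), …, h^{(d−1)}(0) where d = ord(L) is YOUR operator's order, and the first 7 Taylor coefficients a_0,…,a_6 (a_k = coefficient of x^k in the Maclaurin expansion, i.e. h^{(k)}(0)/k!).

L = (-36 - 432·x + 972·x^2 + 1296·x^3)·Dx^2 + (-25 - 72·x - 189·x^2 + 1944·x^3 + 2592·x^4)·Dx^3 + (-2 + x + 36·x^2 + 81·x^3 + 486·x^4 + 648·x^5)·Dx^4  (order 4).
h: a_k = 0, 0, 1, 8/3, -59/6, 64/5, -269/15, …
ICs: h(0) = 0, h′(0) = 0, h′′(0) = 2, h′′′(0) = 16.

f: a_k = 0, 6, 0, -18, 0, 486/5, 0, …
g: a_k = 0, -4, 8, -64/3, 64, -1024/5, 2048/3, …
Weyl lclm of L_f,L_g ⇒ L₀ (ord ≤ 4).
∫: right-multiply L₀ by Dx.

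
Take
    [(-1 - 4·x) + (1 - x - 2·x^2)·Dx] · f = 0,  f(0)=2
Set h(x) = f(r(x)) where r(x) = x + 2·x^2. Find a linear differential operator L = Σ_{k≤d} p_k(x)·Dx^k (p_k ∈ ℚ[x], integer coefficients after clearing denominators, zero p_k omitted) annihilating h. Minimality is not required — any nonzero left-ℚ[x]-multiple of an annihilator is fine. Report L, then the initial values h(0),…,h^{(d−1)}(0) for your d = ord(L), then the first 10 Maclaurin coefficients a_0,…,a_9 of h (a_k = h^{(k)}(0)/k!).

L = (1 + 8·x + 24·x^2 + 32·x^3) + (-1 + x + 4·x^2 + 8·x^3 + 8·x^4)·Dx  (order 1).
h: a_k = 2, 2, 10, 34, 106, 338, 1114, 3586, 11594, 37554, …
ICs: h(0) = 2.

f: a_k = 2, 2, 6, 10, 22, 42, 86, 170, 342, 682, …
f∘r: x↦r, Dx↦Dx/r' in L_f ⇒ L₀.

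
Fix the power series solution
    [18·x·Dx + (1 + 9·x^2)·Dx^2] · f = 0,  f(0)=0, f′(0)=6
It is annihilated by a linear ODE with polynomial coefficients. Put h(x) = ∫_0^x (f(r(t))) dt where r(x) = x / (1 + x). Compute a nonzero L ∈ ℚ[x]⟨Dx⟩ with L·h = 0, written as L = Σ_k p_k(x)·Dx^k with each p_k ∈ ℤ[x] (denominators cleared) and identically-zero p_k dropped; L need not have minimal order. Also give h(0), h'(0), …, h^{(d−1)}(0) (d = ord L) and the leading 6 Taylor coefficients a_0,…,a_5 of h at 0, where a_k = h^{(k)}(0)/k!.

L = (2 + 20·x)·Dx^2 + (1 + 2·x + 10·x^2)·Dx^3  (order 3).
h: a_k = 0, 0, 3, -2, -3, 48/5, …
ICs: h(0) = 0, h′(0) = 0, h′′(0) = 6.

f: a_k = 0, 6, 0, -18, 0, 486/5, …
h₀=f(r): pull back L_f along r ⇒ L₀.
Integrate: L := L₀·Dx.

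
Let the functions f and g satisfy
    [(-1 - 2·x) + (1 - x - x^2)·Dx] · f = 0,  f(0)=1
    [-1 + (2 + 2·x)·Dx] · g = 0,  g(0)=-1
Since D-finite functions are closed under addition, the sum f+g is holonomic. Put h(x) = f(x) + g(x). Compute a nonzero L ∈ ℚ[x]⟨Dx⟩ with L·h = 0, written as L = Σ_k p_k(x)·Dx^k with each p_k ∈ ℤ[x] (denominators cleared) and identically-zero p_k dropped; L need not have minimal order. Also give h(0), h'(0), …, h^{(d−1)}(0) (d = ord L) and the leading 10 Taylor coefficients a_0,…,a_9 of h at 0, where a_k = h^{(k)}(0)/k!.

f: a_k = 1, 1, 2, 3, 5, 8, 13, 21, 34, 55, …
g: a_k = -1, -1/2, 1/8, -1/16, 5/128, -7/256, 21/1024, -33/2048, 429/32768, -715/65536, …
L₀ := lclm(L_f,L_g); ord L₀ ≤ 1+1.
L = (-9 - 21·x - 21·x^2 - 10·x^3) + (17 + 54·x + 87·x^2 + 74·x^3 + 25·x^4)·Dx + (-2 - 14·x - 6·x^2 + 30·x^3 + 34·x^4 + 10·x^5)·Dx^2  (order 2).
h: a_k = 0, 1/2, 17/8, 47/16, 645/128, 2041/256, 13333/1024, 42975/2048, 1114541/32768, 3603765/65536, …
ICs: h(0) = 0, h′(0) = 1/2.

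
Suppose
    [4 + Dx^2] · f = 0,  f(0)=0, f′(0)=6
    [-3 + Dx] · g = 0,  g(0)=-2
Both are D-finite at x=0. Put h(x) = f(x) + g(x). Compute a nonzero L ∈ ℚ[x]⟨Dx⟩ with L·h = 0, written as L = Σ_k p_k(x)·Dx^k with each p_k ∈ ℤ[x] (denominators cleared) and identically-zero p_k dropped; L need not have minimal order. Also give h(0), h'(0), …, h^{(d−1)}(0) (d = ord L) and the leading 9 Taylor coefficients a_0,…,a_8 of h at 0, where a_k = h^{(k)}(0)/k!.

L = -12 + 4·Dx - 3·Dx^2 + Dx^3  (order 3).
h: a_k = -2, 0, -9, -13, -27/4, -13/4, -81/40, -793/840, -729/2240, …
ICs: h(0) = -2, h′(0) = 0, h′′(0) = -18.

f: a_k = 0, 6, 0, -4, 0, 4/5, 0, -8/105, 0, …
g: a_k = -2, -6, -9, -9, -27/4, -81/20, -81/40, -243/280, -729/2240, …
h₀=f+g: left-lcm gives L₀, ord ≤ 3.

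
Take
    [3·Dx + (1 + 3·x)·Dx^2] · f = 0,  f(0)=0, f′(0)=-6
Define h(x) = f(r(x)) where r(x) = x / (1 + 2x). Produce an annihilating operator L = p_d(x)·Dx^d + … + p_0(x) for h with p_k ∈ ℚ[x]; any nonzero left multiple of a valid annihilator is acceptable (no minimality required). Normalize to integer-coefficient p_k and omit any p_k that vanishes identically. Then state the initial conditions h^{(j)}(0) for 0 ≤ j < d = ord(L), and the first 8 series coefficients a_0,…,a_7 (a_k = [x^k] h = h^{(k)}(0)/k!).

f: a_k = 0, -6, 9, -18, 81/2, -486/5, 243, -4374/7, …
L₀ from L_f via x↦r, Dx↦r'^{-1}Dx.
L = (7 + 20·x)·Dx + (1 + 7·x + 10·x^2)·Dx^2  (order 2).
h: a_k = 0, -6, 21, -78, 609/2, -6186/5, 5187, -155994/7, …
ICs: h(0) = 0, h′(0) = -6.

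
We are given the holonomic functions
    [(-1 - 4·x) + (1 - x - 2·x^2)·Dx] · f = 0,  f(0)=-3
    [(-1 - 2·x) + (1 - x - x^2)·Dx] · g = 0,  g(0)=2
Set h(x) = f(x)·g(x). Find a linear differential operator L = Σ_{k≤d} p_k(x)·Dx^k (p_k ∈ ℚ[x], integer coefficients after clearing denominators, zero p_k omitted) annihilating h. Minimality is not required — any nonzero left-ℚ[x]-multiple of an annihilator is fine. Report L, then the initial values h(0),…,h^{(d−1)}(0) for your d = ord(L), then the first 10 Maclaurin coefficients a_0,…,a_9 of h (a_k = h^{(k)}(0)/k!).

f: a_k = -3, -3, -9, -15, -33, -63, -129, -255, -513, -1023, …
g: a_k = 2, 2, 4, 6, 10, 16, 26, 42, 68, 110, …
h₀=f·g: eliminate ⇒ L₀, order ≤ 1·1.
L = (-2 - 4·x + 9·x^2 + 8·x^3) + (1 - 2·x - 2·x^2 + 3·x^3 + 2·x^4)·Dx  (order 1).
h: a_k = -6, -12, -36, -78, -180, -384, -822, -1716, -3564, -7326, …
ICs: h(0) = -6.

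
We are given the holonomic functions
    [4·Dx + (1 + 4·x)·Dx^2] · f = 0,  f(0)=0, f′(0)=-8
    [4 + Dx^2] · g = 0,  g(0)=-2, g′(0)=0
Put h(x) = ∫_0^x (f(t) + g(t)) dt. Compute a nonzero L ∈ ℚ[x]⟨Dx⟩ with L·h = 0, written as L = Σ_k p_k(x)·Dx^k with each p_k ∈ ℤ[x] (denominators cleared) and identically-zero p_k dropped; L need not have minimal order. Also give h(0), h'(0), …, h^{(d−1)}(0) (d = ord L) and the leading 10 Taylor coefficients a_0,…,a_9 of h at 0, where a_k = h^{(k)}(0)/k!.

L = (400 + 128·x + 256·x^2)·Dx^2 + (36 + 176·x + 192·x^2 + 256·x^3)·Dx^3 + (100 + 32·x + 64·x^2)·Dx^4 + (9 + 44·x + 48·x^2 + 64·x^3)·Dx^5  (order 5).
h: a_k = 0, -2, -4, 20/3, -32/3, 76/3, -1024/15, 61448/315, -4096/7, 5160956/2835, …
ICs: h(0) = 0, h′(0) = -2, h′′(0) = -8, h′′′(0) = 40, h′′′′(0) = -256.

f: a_k = 0, -8, 16, -128/3, 128, -2048/5, 4096/3, -32768/7, 16384, -524288/9, …
g: a_k = -2, 0, 4, 0, -4/3, 0, 8/45, 0, -4/315, 0, …
Weyl lclm of L_f,L_g ⇒ L₀ (ord ≤ 4).
Integrate: L := L₀·Dx.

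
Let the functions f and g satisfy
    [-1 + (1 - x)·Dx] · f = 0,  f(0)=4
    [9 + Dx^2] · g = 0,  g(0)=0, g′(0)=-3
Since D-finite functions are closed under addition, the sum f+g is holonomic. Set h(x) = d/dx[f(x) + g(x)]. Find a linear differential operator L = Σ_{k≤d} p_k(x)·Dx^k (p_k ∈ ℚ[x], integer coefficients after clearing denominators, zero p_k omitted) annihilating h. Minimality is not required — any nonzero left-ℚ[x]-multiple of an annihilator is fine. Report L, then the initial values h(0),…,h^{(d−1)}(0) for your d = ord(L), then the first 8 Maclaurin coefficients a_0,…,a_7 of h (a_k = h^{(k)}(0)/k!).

f: a_k = 4, 4, 4, 4, 4, 4, 4, 4, …
g: a_k = 0, -3, 0, 9/2, 0, -81/40, 0, 243/560, …
f+g: L₀ = lclm(L_f,L_g), ord ≤ 1+2.
h=h₀': d/dx-closure on L₀ ⇒ L.
L = (126 - 108·x + 54·x^2) + (-45 + 99·x - 81·x^2 + 27·x^3)·Dx + (14 - 12·x + 6·x^2)·Dx^2 + (-5 + 11·x - 9·x^2 + 3·x^3)·Dx^3  (order 3).
h: a_k = 1, 8, 51/2, 16, 79/8, 24, 2483/80, 32, …
ICs: h(0) = 1, h′(0) = 8, h′′(0) = 51.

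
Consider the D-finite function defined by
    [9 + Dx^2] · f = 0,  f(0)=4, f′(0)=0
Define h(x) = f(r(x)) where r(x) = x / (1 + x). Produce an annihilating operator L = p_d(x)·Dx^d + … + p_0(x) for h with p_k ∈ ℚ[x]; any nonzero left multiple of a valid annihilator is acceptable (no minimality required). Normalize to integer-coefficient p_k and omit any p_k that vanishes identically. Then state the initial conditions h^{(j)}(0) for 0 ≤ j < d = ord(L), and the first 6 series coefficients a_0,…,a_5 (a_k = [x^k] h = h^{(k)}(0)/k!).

L = 9 + (2 + 6·x + 6·x^2 + 2·x^3)·Dx + (1 + 4·x + 6·x^2 + 4·x^3 + x^4)·Dx^2  (order 2).
h: a_k = 4, 0, -18, 36, -81/2, 18, …
ICs: h(0) = 4, h′(0) = 0.

f: a_k = 4, 0, -18, 0, 27/2, 0, …
Change of var in L_f (x↦r) gives L₀.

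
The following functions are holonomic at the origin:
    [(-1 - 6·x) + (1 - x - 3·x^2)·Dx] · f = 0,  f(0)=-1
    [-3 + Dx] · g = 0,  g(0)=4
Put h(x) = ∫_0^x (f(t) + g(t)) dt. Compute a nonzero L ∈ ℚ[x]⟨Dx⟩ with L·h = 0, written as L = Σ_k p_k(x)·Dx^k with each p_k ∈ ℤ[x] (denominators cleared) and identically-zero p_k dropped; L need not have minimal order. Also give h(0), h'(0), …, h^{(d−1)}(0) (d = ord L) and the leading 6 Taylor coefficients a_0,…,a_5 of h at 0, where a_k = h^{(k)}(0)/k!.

f: a_k = -1, -1, -4, -7, -19, -40, …
g: a_k = 4, 12, 18, 18, 27/2, 81/10, …
f+g: L₀ = lclm(L_f,L_g), ord ≤ 1+1.
∫: right-multiply L₀ by Dx.
L = (-15 - 9·x - 243·x^2 - 162·x^3)·Dx + (-1 + 36·x + 99·x^2 - 54·x^3 - 81·x^4)·Dx^2 + (2 - 11·x - 6·x^2 + 36·x^3 + 27·x^4)·Dx^3  (order 3).
h: a_k = 0, 3, 11/2, 14/3, 11/4, -11/10, …
ICs: h(0) = 0, h′(0) = 3, h′′(0) = 11.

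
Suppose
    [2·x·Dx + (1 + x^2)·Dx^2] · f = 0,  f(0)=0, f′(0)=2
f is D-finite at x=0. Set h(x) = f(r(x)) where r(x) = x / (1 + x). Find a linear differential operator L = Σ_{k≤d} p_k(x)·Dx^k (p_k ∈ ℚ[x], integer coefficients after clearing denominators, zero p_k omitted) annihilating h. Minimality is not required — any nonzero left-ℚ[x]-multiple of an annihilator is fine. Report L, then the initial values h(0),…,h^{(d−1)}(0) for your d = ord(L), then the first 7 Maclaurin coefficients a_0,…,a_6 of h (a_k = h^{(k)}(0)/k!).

f: a_k = 0, 2, 0, -2/3, 0, 2/5, 0, …
Substitute x→r, Dx→(1/r')Dx; clear ⇒ L₀.
L = (2 + 4·x)·Dx + (1 + 2·x + 2·x^2)·Dx^2  (order 2).
h: a_k = 0, 2, -2, 4/3, 0, -8/5, 8/3, …
ICs: h(0) = 0, h′(0) = 2.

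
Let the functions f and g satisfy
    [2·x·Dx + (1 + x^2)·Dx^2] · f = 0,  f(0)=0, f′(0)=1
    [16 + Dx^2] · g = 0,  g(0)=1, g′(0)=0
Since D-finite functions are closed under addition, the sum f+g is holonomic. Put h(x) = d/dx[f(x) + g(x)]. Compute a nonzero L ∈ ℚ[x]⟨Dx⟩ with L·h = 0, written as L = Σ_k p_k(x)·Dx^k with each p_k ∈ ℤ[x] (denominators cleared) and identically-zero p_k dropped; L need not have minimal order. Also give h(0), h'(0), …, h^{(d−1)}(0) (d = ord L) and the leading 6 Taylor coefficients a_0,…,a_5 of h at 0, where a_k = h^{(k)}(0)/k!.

L = (64·x + 704·x^3 + 256·x^5) + (112 + 416·x^2 + 432·x^4 + 128·x^6)·Dx + (4·x + 44·x^3 + 16·x^5)·Dx^2 + (7 + 26·x^2 + 27·x^4 + 8·x^6)·Dx^3  (order 3).
h: a_k = 1, -16, -1, 128/3, 1, -512/15, …
ICs: h(0) = 1, h′(0) = -16, h′′(0) = -2.

f: a_k = 0, 1, 0, -1/3, 0, 1/5, …
g: a_k = 1, 0, -8, 0, 32/3, 0, …
Weyl lclm of L_f,L_g ⇒ L₀ (ord ≤ 4).
h=h₀': d/dx-closure on L₀ ⇒ L.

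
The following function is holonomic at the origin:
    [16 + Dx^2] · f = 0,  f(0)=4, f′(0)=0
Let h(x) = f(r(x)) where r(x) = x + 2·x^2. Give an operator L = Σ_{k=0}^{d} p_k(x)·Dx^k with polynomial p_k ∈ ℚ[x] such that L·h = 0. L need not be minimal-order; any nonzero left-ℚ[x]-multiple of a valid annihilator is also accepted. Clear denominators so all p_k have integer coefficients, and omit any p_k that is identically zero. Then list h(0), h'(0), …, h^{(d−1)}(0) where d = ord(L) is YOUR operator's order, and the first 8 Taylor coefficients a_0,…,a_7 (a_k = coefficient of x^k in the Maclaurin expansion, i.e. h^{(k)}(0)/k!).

f: a_k = 4, 0, -32, 0, 128/3, 0, -1024/45, 0, …
f∘r: x↦r, Dx↦Dx/r' in L_f ⇒ L₀.
L = (16 + 192·x + 768·x^2 + 1024·x^3) - 4·Dx + (1 + 4·x)·Dx^2  (order 2).
h: a_k = 4, 0, -32, -128, -256/3, 1024/3, 45056/45, 16384/15, …
ICs: h(0) = 4, h′(0) = 0.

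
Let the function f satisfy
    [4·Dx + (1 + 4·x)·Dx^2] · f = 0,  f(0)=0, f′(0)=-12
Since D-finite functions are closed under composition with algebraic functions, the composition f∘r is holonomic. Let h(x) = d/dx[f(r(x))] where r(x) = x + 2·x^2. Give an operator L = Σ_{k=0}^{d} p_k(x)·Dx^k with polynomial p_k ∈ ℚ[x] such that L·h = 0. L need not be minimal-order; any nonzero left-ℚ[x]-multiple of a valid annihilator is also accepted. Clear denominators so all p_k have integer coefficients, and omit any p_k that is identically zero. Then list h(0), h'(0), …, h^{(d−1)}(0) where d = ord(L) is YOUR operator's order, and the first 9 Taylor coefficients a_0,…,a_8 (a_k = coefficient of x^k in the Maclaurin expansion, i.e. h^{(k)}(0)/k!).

L = (16·x + 32·x^2) + (1 + 8·x + 24·x^2 + 32·x^3)·Dx  (order 1).
h: a_k = -12, 0, 96, -384, 768, 0, -6144, 24576, -49152, …
ICs: h(0) = -12.

f: a_k = 0, -12, 24, -64, 192, -3072/5, 2048, -49152/7, 24576, …
Substitute x→r, Dx→(1/r')Dx; clear ⇒ L₀.
h=h₀': d/dx-closure on L₀ ⇒ L.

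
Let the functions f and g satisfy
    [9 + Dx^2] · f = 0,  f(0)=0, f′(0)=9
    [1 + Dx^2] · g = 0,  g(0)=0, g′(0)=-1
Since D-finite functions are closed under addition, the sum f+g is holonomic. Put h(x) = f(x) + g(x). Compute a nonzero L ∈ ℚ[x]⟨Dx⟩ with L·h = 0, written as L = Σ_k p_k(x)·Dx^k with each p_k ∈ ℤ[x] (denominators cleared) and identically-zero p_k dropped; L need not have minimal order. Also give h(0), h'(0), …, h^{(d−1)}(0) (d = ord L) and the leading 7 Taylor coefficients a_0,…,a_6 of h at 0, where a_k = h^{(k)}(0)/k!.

L = 9 + 10·Dx^2 + Dx^4  (order 4).
h: a_k = 0, 8, 0, -40/3, 0, 91/15, 0, …
ICs: h(0) = 0, h′(0) = 8, h′′(0) = 0, h′′′(0) = -80.

f: a_k = 0, 9, 0, -27/2, 0, 243/40, 0, …
g: a_k = 0, -1, 0, 1/6, 0, -1/120, 0, …
L₀ := lclm(L_f,L_g); ord L₀ ≤ 2+2.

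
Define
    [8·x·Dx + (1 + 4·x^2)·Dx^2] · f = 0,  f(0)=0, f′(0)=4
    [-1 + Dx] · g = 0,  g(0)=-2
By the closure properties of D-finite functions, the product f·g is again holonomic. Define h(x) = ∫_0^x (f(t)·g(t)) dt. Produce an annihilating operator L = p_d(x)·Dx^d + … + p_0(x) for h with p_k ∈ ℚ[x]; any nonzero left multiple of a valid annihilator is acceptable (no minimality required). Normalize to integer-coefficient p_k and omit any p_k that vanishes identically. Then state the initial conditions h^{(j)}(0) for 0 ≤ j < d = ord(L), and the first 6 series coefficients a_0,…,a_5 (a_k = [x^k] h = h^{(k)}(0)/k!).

L = (1 - 8·x + 4·x^2)·Dx + (-2 + 8·x - 8·x^2)·Dx^2 + (1 + 4·x^2)·Dx^3  (order 3).
h: a_k = 0, 0, -4, -8/3, 5/3, 28/15, …
ICs: h(0) = 0, h′(0) = 0, h′′(0) = -8.

f: a_k = 0, 4, 0, -16/3, 0, 64/5, …
g: a_k = -2, -2, -1, -1/3, -1/12, -1/60, …
Product ⇒ symmetric product L₀, ord ≤ 2.
h=∫h₀ ⇒ L = L₀·Dx.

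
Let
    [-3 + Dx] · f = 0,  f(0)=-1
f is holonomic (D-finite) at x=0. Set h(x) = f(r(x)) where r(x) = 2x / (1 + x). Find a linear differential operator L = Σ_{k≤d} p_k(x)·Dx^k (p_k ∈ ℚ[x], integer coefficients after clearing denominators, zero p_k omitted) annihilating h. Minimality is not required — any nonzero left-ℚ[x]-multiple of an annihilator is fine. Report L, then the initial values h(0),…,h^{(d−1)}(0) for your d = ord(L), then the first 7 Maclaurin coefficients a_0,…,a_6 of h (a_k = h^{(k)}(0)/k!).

L = -6 + (1 + 2·x + x^2)·Dx  (order 1).
h: a_k = -1, -6, -12, -6, 6, 6/5, -24/5, …
ICs: h(0) = -1.

f: a_k = -1, -3, -9/2, -9/2, -27/8, -81/40, -81/80, …
h₀=f(r): pull back L_f along r ⇒ L₀.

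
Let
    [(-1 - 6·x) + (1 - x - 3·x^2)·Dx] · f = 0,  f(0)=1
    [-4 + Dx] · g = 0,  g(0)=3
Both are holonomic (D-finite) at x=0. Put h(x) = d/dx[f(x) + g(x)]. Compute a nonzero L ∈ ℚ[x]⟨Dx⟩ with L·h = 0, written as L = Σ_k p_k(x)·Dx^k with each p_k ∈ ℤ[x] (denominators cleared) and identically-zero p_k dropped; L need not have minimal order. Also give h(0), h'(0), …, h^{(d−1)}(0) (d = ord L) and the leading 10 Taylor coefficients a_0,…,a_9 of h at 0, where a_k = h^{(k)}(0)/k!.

f: a_k = 1, 1, 4, 7, 19, 40, 97, 217, 508, 1159, …
g: a_k = 3, 12, 24, 32, 32, 128/5, 256/15, 1024/105, 512/105, 2048/945, …
Sum ⇒ L₀ = lclm(L_f,L_g) in ℚ(x)⟨Dx⟩.
Differentiate: ansatz ord ≤ ord L₀ ⇒ L.
L = (20 + 496·x + 552·x^2 + 2160·x^3 + 1296·x^4) + (-13 - 112·x - 298·x^2 - 516·x^3 + 360·x^4 + 432·x^5)·Dx + (2 - 3·x + 40·x^2 - 6·x^3 - 171·x^4 - 108·x^5)·Dx^2  (order 2).
h: a_k = 13, 56, 117, 204, 328, 3422/5, 23809/15, 430816/105, 1097303/105, 25362542/945, …
ICs: h(0) = 13, h′(0) = 56.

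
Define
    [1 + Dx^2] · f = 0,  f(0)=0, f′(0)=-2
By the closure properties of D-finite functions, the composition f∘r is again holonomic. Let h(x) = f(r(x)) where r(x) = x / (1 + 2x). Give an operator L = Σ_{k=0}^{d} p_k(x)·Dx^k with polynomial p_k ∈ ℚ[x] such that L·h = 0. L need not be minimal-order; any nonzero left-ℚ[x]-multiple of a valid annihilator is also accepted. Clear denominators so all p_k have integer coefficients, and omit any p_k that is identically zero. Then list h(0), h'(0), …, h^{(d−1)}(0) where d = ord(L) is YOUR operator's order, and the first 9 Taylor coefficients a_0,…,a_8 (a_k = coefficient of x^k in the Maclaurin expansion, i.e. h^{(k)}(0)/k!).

f: a_k = 0, -2, 0, 1/3, 0, -1/60, 0, 1/2520, 0, …
L₀ from L_f via x↦r, Dx↦r'^{-1}Dx.
L = 1 + (4 + 24·x + 48·x^2 + 32·x^3)·Dx + (1 + 8·x + 24·x^2 + 32·x^3 + 16·x^4)·Dx^2  (order 2).
h: a_k = 0, -2, 4, -23/3, 14, -1441/60, 75/2, -123479/2520, 6599/180, …
ICs: h(0) = 0, h′(0) = -2.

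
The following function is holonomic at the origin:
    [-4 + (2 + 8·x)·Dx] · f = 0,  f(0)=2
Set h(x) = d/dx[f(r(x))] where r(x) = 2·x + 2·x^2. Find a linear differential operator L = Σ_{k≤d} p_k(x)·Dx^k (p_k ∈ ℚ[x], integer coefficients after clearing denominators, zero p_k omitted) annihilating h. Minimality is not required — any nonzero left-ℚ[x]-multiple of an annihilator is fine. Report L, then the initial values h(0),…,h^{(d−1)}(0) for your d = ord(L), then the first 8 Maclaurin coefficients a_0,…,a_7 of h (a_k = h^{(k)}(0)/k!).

L = -2 + (-1 - 10·x - 24·x^2 - 16·x^3)·Dx  (order 1).
h: a_k = 8, -16, 96, -576, 3520, -21888, 137984, -879104, …
ICs: h(0) = 8.

f: a_k = 2, 4, -4, 8, -20, 56, -168, 528, …
h₀=f(r): pull back L_f along r ⇒ L₀.
Differentiate: ansatz ord ≤ ord L₀ ⇒ L.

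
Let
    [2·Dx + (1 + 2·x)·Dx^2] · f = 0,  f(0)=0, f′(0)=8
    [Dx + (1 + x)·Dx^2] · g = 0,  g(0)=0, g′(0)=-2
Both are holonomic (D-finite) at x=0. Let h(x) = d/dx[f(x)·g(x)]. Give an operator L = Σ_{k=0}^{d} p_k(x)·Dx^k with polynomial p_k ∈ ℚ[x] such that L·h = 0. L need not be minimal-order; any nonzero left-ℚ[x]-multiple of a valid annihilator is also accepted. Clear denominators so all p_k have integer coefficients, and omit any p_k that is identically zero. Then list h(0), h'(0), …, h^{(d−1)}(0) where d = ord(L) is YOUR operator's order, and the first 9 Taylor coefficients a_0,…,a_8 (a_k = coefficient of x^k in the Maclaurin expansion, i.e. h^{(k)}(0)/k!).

f: a_k = 0, 8, -8, 32/3, -16, 128/5, -128/3, 512/7, -128, …
g: a_k = 0, -2, 1, -2/3, 1/2, -2/5, 1/3, -2/7, 1/4, …
f·g: L₀ = L_f ⊗_s L_g, ord ≤ 2·2.
h₀' ⇒ L via d/dx closure of L₀.
L = (20 + 48·x + 32·x^2) + (66 + 268·x + 360·x^2 + 160·x^3)·Dx + (32 + 180·x + 372·x^2 + 336·x^3 + 112·x^4)·Dx^2 + (3 + 22·x + 63·x^2 + 88·x^3 + 60·x^4 + 16·x^5)·Dx^3  (order 3).
h: a_k = 0, -32, 72, -416/3, 260, -7336/15, 4648/5, -37504/21, 121158/35, …
ICs: h(0) = 0, h′(0) = -32, h′′(0) = 144.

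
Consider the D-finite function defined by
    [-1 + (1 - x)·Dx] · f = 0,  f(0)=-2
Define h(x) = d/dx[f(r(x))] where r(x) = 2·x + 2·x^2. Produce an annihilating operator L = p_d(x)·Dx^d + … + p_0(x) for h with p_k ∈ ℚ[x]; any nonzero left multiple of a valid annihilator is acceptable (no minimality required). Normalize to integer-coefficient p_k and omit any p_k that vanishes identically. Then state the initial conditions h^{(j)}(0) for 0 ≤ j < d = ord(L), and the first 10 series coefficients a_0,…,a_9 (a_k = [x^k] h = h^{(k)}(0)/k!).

f: a_k = -2, -2, -2, -2, -2, -2, -2, -2, -2, -2, …
L₀ from L_f via x↦r, Dx↦r'^{-1}Dx.
Derive L from L₀ (diff closure).
L = (6 + 12·x + 12·x^2) + (-1 + 6·x^2 + 4·x^3)·Dx  (order 1).
h: a_k = -4, -24, -96, -352, -1200, -3936, -12544, -39168, -120384, -365440, …
ICs: h(0) = -4.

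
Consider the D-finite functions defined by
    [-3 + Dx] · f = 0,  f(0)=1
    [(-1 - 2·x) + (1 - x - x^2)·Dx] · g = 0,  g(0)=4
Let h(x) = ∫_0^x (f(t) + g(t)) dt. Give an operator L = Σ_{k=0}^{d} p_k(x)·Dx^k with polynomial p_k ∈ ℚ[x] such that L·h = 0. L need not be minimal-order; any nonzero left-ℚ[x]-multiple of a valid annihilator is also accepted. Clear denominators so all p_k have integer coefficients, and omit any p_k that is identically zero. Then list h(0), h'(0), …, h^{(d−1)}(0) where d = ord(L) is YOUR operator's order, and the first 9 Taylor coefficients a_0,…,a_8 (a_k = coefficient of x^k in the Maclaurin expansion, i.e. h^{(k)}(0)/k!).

L = (3 + 9·x + 45·x^2 + 18·x^3)·Dx + (5 - 24·x - 15·x^2 + 18·x^3 + 9·x^4)·Dx^2 + (-2 + 7·x - 8·x^3 - 3·x^4)·Dx^3  (order 3).
h: a_k = 0, 5, 7/2, 25/6, 33/8, 187/40, 1361/240, 4241/560, 47283/4480, …
ICs: h(0) = 0, h′(0) = 5, h′′(0) = 7.

f: a_k = 1, 3, 9/2, 9/2, 27/8, 81/40, 81/80, 243/560, 729/4480, …
g: a_k = 4, 4, 8, 12, 20, 32, 52, 84, 136, …
L₀ := lclm(L_f,L_g); ord L₀ ≤ 1+1.
h=∫₀ˣh₀: take L = L₀·Dx.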